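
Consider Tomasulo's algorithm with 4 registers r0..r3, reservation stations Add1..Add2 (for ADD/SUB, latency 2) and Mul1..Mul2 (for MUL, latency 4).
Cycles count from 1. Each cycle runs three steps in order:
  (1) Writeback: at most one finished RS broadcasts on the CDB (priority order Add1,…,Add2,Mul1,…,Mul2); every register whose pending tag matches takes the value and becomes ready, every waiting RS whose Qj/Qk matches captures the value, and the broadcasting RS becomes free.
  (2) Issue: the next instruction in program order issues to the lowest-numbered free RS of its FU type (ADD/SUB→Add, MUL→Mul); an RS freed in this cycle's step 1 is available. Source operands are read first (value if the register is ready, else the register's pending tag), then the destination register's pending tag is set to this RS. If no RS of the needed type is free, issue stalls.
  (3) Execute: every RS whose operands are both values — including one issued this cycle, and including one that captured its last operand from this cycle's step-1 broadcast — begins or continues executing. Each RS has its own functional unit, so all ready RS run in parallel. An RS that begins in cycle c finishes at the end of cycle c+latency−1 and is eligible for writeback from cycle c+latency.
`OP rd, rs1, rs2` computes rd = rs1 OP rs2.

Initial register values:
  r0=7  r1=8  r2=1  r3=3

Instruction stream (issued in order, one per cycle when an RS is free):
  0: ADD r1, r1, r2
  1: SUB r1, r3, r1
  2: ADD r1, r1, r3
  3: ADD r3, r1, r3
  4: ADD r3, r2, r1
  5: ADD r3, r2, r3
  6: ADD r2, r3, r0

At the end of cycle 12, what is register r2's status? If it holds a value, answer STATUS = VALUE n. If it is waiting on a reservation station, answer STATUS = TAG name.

STATUS = TAG Add2

c1: issue ADD r1<-Add1 | r0:7,r1:Add1,r2:1,r3:3
c2: issue SUB r1<-Add2 | r0:7,r1:Add2,r2:1,r3:3
c3: CDB Add1=9; issue ADD r1<-Add1 | r0:7,r1:Add1,r2:1,r3:3
c4: stall | r0:7,r1:Add1,r2:1,r3:3
c5: CDB Add2=-6; issue ADD r3<-Add2 | r0:7,r1:Add1,r2:1,r3:Add2
c6: stall | r0:7,r1:Add1,r2:1,r3:Add2
c7: CDB Add1=-3; issue ADD r3<-Add1 | r0:7,r1:-3,r2:1,r3:Add1
c8: stall | r0:7,r1:-3,r2:1,r3:Add1
c9: CDB Add1=-2; issue ADD r3<-Add1 | r0:7,r1:-3,r2:1,r3:Add1
c10: CDB Add2=0; issue ADD r2<-Add2 | r0:7,r1:-3,r2:Add2,r3:Add1
c11: CDB Add1=-1 | r0:7,r1:-3,r2:Add2,r3:-1
c12: - | r0:7,r1:-3,r2:Add2,r3:-1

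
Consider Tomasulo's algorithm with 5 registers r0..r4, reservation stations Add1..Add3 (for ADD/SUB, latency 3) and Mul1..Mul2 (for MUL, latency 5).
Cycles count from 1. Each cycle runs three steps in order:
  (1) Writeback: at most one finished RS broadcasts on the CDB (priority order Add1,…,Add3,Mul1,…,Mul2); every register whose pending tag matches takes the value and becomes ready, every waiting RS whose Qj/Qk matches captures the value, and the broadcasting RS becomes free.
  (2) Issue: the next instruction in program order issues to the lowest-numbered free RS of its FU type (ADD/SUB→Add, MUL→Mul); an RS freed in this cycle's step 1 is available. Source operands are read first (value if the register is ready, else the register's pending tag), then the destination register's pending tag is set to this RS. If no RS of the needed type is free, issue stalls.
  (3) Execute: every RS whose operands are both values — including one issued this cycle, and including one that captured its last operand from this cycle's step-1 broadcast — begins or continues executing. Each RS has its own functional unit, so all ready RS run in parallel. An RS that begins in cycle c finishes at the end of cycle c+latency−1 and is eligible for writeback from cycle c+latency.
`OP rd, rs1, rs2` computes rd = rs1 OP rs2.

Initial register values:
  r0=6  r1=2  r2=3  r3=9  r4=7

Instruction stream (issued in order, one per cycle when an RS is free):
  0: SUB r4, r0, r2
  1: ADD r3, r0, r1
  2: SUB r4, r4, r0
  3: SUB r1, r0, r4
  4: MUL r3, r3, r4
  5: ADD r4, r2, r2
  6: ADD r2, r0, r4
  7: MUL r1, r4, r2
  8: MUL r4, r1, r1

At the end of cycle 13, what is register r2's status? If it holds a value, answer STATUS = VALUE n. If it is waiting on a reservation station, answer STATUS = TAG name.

c1: issue SUB r4<-Add1 | r0:6,r1:2,r2:3,r3:9,r4:Add1
c2: issue ADD r3<-Add2 | r0:6,r1:2,r2:3,r3:Add2,r4:Add1
c3: issue SUB r4<-Add3 | r0:6,r1:2,r2:3,r3:Add2,r4:Add3
c4: CDB Add1=3; issue SUB r1<-Add1 | r0:6,r1:Add1,r2:3,r3:Add2,r4:Add3
c5: CDB Add2=8; issue MUL r3<-Mul1 | r0:6,r1:Add1,r2:3,r3:Mul1,r4:Add3
c6: issue ADD r4<-Add2 | r0:6,r1:Add1,r2:3,r3:Mul1,r4:Add2
c7: CDB Add3=-3; issue ADD r2<-Add3 | r0:6,r1:Add1,r2:Add3,r3:Mul1,r4:Add2
c8: issue MUL r1<-Mul2 | r0:6,r1:Mul2,r2:Add3,r3:Mul1,r4:Add2
c9: CDB Add2=6; stall | r0:6,r1:Mul2,r2:Add3,r3:Mul1,r4:6
c10: CDB Add1=9; stall | r0:6,r1:Mul2,r2:Add3,r3:Mul1,r4:6
c11: stall | r0:6,r1:Mul2,r2:Add3,r3:Mul1,r4:6
c12: CDB Add3=12; stall | r0:6,r1:Mul2,r2:12,r3:Mul1,r4:6
c13: CDB Mul1=-24; issue MUL r4<-Mul1 | r0:6,r1:Mul2,r2:12,r3:-24,r4:Mul1

STATUS = VALUE 12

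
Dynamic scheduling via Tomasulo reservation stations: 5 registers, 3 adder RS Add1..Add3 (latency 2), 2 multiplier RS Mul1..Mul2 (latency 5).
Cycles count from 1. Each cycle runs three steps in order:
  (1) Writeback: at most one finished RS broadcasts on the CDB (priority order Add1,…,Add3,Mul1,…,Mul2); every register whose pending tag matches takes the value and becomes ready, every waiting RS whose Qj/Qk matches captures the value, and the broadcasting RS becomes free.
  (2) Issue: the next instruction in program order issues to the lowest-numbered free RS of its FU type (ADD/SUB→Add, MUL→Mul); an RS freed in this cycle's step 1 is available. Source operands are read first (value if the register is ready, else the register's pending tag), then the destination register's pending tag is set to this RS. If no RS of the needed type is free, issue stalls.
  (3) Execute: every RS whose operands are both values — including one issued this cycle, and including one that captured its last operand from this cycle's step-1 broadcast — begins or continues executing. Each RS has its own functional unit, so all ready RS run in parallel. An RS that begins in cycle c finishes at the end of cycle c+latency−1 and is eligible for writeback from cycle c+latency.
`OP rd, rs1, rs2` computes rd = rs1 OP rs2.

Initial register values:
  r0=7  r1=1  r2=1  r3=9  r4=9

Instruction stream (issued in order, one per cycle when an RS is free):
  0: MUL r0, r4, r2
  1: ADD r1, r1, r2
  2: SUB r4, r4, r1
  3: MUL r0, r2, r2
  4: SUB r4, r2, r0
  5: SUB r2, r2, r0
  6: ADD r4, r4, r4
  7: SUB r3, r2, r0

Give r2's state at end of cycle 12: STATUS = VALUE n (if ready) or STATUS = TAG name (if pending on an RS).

  c1: issue MUL r0<-Mul1  regs: r0:Mul1,r1:1,r2:1,r3:9,r4:9
  c2: issue ADD r1<-Add1  regs: r0:Mul1,r1:Add1,r2:1,r3:9,r4:9
  c3: issue SUB r4<-Add2  regs: r0:Mul1,r1:Add1,r2:1,r3:9,r4:Add2
  c4: CDB Add1=2; issue MUL r0<-Mul2  regs: r0:Mul2,r1:2,r2:1,r3:9,r4:Add2
  c5: issue SUB r4<-Add1  regs: r0:Mul2,r1:2,r2:1,r3:9,r4:Add1
  c6: CDB Add2=7; issue SUB r2<-Add2  regs: r0:Mul2,r1:2,r2:Add2,r3:9,r4:Add1
  c7: CDB Mul1=9; issue ADD r4<-Add3  regs: r0:Mul2,r1:2,r2:Add2,r3:9,r4:Add3
  c8: stall  regs: r0:Mul2,r1:2,r2:Add2,r3:9,r4:Add3
  c9: CDB Mul2=1; stall  regs: r0:1,r1:2,r2:Add2,r3:9,r4:Add3
  c10: stall  regs: r0:1,r1:2,r2:Add2,r3:9,r4:Add3
  c11: CDB Add1=0; issue SUB r3<-Add1  regs: r0:1,r1:2,r2:Add2,r3:Add1,r4:Add3
  c12: CDB Add2=0  regs: r0:1,r1:2,r2:0,r3:Add1,r4:Add3

STATUS = VALUE 0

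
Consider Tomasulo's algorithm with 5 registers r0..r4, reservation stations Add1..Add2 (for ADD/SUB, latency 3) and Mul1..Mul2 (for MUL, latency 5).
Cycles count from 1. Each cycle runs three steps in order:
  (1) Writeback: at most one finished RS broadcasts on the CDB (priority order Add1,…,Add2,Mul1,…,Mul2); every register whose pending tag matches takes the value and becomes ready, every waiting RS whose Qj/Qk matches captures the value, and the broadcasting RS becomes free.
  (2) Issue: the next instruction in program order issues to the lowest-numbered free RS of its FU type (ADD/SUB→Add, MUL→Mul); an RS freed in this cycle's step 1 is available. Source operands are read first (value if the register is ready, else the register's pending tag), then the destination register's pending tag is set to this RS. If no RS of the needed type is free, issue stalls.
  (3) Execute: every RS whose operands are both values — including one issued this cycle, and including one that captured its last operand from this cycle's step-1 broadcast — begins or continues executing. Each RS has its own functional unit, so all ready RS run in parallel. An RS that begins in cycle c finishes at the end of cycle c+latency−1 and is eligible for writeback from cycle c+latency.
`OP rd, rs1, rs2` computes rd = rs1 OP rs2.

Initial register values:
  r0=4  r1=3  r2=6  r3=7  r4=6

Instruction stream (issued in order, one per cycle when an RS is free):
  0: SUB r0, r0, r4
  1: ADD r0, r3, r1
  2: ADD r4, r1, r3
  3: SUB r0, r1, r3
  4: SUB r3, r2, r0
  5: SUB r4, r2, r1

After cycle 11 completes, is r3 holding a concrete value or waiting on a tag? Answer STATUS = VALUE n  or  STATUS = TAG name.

cycle 1: issue SUB r0<-Add1 // r0:Add1,r1:3,r2:6,r3:7,r4:6
cycle 2: issue ADD r0<-Add2 // r0:Add2,r1:3,r2:6,r3:7,r4:6
cycle 3: stall // r0:Add2,r1:3,r2:6,r3:7,r4:6
cycle 4: CDB Add1=-2; issue ADD r4<-Add1 // r0:Add2,r1:3,r2:6,r3:7,r4:Add1
cycle 5: CDB Add2=10; issue SUB r0<-Add2 // r0:Add2,r1:3,r2:6,r3:7,r4:Add1
cycle 6: stall // r0:Add2,r1:3,r2:6,r3:7,r4:Add1
cycle 7: CDB Add1=10; issue SUB r3<-Add1 // r0:Add2,r1:3,r2:6,r3:Add1,r4:10
cycle 8: CDB Add2=-4; issue SUB r4<-Add2 // r0:-4,r1:3,r2:6,r3:Add1,r4:Add2
cycle 9: - // r0:-4,r1:3,r2:6,r3:Add1,r4:Add2
cycle 10: - // r0:-4,r1:3,r2:6,r3:Add1,r4:Add2
cycle 11: CDB Add1=10 // r0:-4,r1:3,r2:6,r3:10,r4:Add2

STATUS = VALUE 10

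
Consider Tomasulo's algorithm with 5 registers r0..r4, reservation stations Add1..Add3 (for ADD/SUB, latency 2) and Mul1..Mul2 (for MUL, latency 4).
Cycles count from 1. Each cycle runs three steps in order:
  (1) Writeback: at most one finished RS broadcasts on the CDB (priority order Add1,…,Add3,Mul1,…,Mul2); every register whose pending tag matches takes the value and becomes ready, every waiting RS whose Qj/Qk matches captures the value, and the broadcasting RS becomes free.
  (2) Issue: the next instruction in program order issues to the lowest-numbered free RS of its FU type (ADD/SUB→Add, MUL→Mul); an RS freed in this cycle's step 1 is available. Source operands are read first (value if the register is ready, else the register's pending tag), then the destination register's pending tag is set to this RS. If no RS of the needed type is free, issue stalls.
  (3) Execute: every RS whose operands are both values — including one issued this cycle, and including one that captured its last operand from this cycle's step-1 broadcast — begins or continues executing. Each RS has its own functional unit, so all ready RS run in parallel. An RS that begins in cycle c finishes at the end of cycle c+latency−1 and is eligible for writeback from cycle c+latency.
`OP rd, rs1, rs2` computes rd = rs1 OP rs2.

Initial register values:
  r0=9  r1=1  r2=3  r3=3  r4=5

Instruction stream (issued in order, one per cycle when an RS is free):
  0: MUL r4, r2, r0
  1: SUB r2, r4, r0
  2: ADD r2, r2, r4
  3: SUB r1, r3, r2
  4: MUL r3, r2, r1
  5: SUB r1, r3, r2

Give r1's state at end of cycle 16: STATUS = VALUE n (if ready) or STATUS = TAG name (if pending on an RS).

STATUS = TAG Add1

c1: issue MUL r4<-Mul1 | r0:9,r1:1,r2:3,r3:3,r4:Mul1
c2: issue SUB r2<-Add1 | r0:9,r1:1,r2:Add1,r3:3,r4:Mul1
c3: issue ADD r2<-Add2 | r0:9,r1:1,r2:Add2,r3:3,r4:Mul1
c4: issue SUB r1<-Add3 | r0:9,r1:Add3,r2:Add2,r3:3,r4:Mul1
c5: CDB Mul1=27; issue MUL r3<-Mul1 | r0:9,r1:Add3,r2:Add2,r3:Mul1,r4:27
c6: stall | r0:9,r1:Add3,r2:Add2,r3:Mul1,r4:27
c7: CDB Add1=18; issue SUB r1<-Add1 | r0:9,r1:Add1,r2:Add2,r3:Mul1,r4:27
c8: - | r0:9,r1:Add1,r2:Add2,r3:Mul1,r4:27
c9: CDB Add2=45 | r0:9,r1:Add1,r2:45,r3:Mul1,r4:27
c10: - | r0:9,r1:Add1,r2:45,r3:Mul1,r4:27
c11: CDB Add3=-42 | r0:9,r1:Add1,r2:45,r3:Mul1,r4:27
c12: - | r0:9,r1:Add1,r2:45,r3:Mul1,r4:27
c13: - | r0:9,r1:Add1,r2:45,r3:Mul1,r4:27
c14: - | r0:9,r1:Add1,r2:45,r3:Mul1,r4:27
c15: CDB Mul1=-1890 | r0:9,r1:Add1,r2:45,r3:-1890,r4:27
c16: - | r0:9,r1:Add1,r2:45,r3:-1890,r4:27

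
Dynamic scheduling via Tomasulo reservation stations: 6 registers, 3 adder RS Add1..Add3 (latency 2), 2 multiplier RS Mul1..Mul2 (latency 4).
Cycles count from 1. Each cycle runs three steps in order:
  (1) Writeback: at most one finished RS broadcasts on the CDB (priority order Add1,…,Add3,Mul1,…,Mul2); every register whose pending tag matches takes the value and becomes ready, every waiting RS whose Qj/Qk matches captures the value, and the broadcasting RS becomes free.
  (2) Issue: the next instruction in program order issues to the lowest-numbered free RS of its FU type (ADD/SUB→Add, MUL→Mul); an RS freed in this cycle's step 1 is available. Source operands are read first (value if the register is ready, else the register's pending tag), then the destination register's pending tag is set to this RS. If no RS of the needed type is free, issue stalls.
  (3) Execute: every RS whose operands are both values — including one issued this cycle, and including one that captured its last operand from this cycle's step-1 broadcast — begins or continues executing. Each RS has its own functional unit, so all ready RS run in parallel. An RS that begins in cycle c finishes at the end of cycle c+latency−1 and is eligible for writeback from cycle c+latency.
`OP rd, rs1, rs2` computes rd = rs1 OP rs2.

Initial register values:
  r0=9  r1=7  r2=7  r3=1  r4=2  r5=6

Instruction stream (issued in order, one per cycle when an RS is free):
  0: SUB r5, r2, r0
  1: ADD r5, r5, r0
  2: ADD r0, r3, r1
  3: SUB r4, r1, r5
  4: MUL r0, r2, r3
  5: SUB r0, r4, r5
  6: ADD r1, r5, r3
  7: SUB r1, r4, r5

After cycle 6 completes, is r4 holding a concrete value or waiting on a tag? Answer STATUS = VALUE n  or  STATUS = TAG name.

STATUS = TAG Add3

cycle 1: issue SUB r5<-Add1 // r0:9,r1:7,r2:7,r3:1,r4:2,r5:Add1
cycle 2: issue ADD r5<-Add2 // r0:9,r1:7,r2:7,r3:1,r4:2,r5:Add2
cycle 3: CDB Add1=-2; issue ADD r0<-Add1 // r0:Add1,r1:7,r2:7,r3:1,r4:2,r5:Add2
cycle 4: issue SUB r4<-Add3 // r0:Add1,r1:7,r2:7,r3:1,r4:Add3,r5:Add2
cycle 5: CDB Add1=8; issue MUL r0<-Mul1 // r0:Mul1,r1:7,r2:7,r3:1,r4:Add3,r5:Add2
cycle 6: CDB Add2=7; issue SUB r0<-Add1 // r0:Add1,r1:7,r2:7,r3:1,r4:Add3,r5:7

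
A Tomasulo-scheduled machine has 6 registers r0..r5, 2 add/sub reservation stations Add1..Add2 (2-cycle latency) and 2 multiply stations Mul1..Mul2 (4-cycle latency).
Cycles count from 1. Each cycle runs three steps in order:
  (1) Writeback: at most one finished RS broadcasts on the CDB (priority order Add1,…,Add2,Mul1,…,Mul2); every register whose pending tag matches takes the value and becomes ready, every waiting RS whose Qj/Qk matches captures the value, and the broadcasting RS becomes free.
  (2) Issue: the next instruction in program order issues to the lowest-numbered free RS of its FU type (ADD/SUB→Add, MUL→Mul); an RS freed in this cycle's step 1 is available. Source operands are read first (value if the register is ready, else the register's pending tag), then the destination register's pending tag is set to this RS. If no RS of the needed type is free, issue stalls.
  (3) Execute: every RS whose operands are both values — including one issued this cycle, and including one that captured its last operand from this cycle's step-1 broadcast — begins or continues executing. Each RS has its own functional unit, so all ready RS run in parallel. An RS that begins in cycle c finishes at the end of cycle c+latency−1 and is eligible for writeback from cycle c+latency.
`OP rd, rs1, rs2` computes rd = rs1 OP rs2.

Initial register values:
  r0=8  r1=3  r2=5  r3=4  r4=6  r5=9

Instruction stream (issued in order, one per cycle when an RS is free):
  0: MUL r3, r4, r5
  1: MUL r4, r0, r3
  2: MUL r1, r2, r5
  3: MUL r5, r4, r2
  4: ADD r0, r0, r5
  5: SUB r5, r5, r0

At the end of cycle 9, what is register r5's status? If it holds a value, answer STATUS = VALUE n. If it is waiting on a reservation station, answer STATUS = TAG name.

c1: issue MUL r3<-Mul1 | r0:8,r1:3,r2:5,r3:Mul1,r4:6,r5:9
c2: issue MUL r4<-Mul2 | r0:8,r1:3,r2:5,r3:Mul1,r4:Mul2,r5:9
c3: stall | r0:8,r1:3,r2:5,r3:Mul1,r4:Mul2,r5:9
c4: stall | r0:8,r1:3,r2:5,r3:Mul1,r4:Mul2,r5:9
c5: CDB Mul1=54; issue MUL r1<-Mul1 | r0:8,r1:Mul1,r2:5,r3:54,r4:Mul2,r5:9
c6: stall | r0:8,r1:Mul1,r2:5,r3:54,r4:Mul2,r5:9
c7: stall | r0:8,r1:Mul1,r2:5,r3:54,r4:Mul2,r5:9
c8: stall | r0:8,r1:Mul1,r2:5,r3:54,r4:Mul2,r5:9
c9: CDB Mul1=45; issue MUL r5<-Mul1 | r0:8,r1:45,r2:5,r3:54,r4:Mul2,r5:Mul1

STATUS = TAG Mul1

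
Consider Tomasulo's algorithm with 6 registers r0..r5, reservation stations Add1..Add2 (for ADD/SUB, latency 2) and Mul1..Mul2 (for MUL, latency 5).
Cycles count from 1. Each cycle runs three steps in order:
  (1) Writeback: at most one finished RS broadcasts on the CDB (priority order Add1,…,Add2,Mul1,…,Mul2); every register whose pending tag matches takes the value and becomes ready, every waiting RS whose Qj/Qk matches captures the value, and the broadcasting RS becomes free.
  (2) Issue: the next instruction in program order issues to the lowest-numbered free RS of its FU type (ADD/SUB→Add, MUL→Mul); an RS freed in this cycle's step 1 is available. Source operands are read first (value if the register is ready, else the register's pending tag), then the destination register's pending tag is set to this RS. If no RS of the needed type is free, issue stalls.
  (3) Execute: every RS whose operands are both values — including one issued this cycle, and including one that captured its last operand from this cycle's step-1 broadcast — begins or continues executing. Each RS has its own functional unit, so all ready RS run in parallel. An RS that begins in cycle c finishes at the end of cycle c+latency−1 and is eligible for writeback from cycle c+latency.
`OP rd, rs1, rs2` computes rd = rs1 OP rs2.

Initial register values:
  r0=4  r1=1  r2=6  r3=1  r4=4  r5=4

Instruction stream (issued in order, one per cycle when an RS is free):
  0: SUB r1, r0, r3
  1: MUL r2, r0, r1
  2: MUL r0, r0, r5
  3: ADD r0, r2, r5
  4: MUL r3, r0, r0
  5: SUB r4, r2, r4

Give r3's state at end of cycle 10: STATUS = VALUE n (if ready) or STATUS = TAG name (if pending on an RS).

STATUS = TAG Mul1

cycle 1: issue SUB r1<-Add1 // r0:4,r1:Add1,r2:6,r3:1,r4:4,r5:4
cycle 2: issue MUL r2<-Mul1 // r0:4,r1:Add1,r2:Mul1,r3:1,r4:4,r5:4
cycle 3: CDB Add1=3; issue MUL r0<-Mul2 // r0:Mul2,r1:3,r2:Mul1,r3:1,r4:4,r5:4
cycle 4: issue ADD r0<-Add1 // r0:Add1,r1:3,r2:Mul1,r3:1,r4:4,r5:4
cycle 5: stall // r0:Add1,r1:3,r2:Mul1,r3:1,r4:4,r5:4
cycle 6: stall // r0:Add1,r1:3,r2:Mul1,r3:1,r4:4,r5:4
cycle 7: stall // r0:Add1,r1:3,r2:Mul1,r3:1,r4:4,r5:4
cycle 8: CDB Mul1=12; issue MUL r3<-Mul1 // r0:Add1,r1:3,r2:12,r3:Mul1,r4:4,r5:4
cycle 9: CDB Mul2=16; issue SUB r4<-Add2 // r0:Add1,r1:3,r2:12,r3:Mul1,r4:Add2,r5:4
cycle 10: CDB Add1=16 // r0:16,r1:3,r2:12,r3:Mul1,r4:Add2,r5:4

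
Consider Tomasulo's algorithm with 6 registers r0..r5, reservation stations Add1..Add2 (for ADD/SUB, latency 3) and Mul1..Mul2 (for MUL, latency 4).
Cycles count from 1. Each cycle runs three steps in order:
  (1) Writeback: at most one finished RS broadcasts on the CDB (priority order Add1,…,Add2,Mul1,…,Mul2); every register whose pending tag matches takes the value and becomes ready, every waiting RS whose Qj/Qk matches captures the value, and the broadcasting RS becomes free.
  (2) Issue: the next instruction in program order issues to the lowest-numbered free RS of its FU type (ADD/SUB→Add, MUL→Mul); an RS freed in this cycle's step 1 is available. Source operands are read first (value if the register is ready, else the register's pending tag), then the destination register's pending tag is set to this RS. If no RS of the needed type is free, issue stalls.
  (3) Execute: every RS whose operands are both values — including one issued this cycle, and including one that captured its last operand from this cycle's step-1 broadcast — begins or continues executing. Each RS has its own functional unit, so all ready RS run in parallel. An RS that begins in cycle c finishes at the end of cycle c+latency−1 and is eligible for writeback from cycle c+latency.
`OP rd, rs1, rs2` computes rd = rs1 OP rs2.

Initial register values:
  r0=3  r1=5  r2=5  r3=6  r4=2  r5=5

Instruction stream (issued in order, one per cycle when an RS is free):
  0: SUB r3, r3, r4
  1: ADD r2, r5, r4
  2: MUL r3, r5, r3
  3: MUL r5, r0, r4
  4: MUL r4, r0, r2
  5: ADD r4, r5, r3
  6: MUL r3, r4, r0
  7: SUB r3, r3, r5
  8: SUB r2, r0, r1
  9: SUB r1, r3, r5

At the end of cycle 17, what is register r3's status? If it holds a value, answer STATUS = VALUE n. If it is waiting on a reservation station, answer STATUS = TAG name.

STATUS = TAG Add2

  c1: issue SUB r3<-Add1  regs: r0:3,r1:5,r2:5,r3:Add1,r4:2,r5:5
  c2: issue ADD r2<-Add2  regs: r0:3,r1:5,r2:Add2,r3:Add1,r4:2,r5:5
  c3: issue MUL r3<-Mul1  regs: r0:3,r1:5,r2:Add2,r3:Mul1,r4:2,r5:5
  c4: CDB Add1=4; issue MUL r5<-Mul2  regs: r0:3,r1:5,r2:Add2,r3:Mul1,r4:2,r5:Mul2
  c5: CDB Add2=7; stall  regs: r0:3,r1:5,r2:7,r3:Mul1,r4:2,r5:Mul2
  c6: stall  regs: r0:3,r1:5,r2:7,r3:Mul1,r4:2,r5:Mul2
  c7: stall  regs: r0:3,r1:5,r2:7,r3:Mul1,r4:2,r5:Mul2
  c8: CDB Mul1=20; issue MUL r4<-Mul1  regs: r0:3,r1:5,r2:7,r3:20,r4:Mul1,r5:Mul2
  c9: CDB Mul2=6; issue ADD r4<-Add1  regs: r0:3,r1:5,r2:7,r3:20,r4:Add1,r5:6
  c10: issue MUL r3<-Mul2  regs: r0:3,r1:5,r2:7,r3:Mul2,r4:Add1,r5:6
  c11: issue SUB r3<-Add2  regs: r0:3,r1:5,r2:7,r3:Add2,r4:Add1,r5:6
  c12: CDB Add1=26; issue SUB r2<-Add1  regs: r0:3,r1:5,r2:Add1,r3:Add2,r4:26,r5:6
  c13: CDB Mul1=21; stall  regs: r0:3,r1:5,r2:Add1,r3:Add2,r4:26,r5:6
  c14: stall  regs: r0:3,r1:5,r2:Add1,r3:Add2,r4:26,r5:6
  c15: CDB Add1=-2; issue SUB r1<-Add1  regs: r0:3,r1:Add1,r2:-2,r3:Add2,r4:26,r5:6
  c16: CDB Mul2=78  regs: r0:3,r1:Add1,r2:-2,r3:Add2,r4:26,r5:6
  c17: -  regs: r0:3,r1:Add1,r2:-2,r3:Add2,r4:26,r5:6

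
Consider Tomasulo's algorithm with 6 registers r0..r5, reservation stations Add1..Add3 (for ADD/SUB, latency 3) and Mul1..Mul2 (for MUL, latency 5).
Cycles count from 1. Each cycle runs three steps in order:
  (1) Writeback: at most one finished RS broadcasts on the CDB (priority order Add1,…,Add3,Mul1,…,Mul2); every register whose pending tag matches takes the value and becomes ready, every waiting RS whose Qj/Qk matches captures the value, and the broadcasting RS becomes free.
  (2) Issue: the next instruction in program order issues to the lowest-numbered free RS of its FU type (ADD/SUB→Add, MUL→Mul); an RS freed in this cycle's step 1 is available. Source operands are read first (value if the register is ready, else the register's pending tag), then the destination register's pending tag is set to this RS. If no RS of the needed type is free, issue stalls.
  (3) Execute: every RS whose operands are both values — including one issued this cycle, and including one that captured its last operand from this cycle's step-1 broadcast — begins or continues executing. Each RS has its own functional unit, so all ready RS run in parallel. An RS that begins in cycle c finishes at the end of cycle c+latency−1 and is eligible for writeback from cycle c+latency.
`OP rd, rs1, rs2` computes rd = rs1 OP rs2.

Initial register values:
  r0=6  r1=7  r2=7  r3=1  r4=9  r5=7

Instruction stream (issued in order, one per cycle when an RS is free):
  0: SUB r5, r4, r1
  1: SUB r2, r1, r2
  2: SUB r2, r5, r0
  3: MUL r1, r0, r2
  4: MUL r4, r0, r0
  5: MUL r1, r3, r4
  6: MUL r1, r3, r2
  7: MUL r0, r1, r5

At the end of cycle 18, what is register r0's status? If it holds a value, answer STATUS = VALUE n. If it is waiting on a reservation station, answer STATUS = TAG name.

STATUS = TAG Mul2

  c1: issue SUB r5<-Add1  regs: r0:6,r1:7,r2:7,r3:1,r4:9,r5:Add1
  c2: issue SUB r2<-Add2  regs: r0:6,r1:7,r2:Add2,r3:1,r4:9,r5:Add1
  c3: issue SUB r2<-Add3  regs: r0:6,r1:7,r2:Add3,r3:1,r4:9,r5:Add1
  c4: CDB Add1=2; issue MUL r1<-Mul1  regs: r0:6,r1:Mul1,r2:Add3,r3:1,r4:9,r5:2
  c5: CDB Add2=0; issue MUL r4<-Mul2  regs: r0:6,r1:Mul1,r2:Add3,r3:1,r4:Mul2,r5:2
  c6: stall  regs: r0:6,r1:Mul1,r2:Add3,r3:1,r4:Mul2,r5:2
  c7: CDB Add3=-4; stall  regs: r0:6,r1:Mul1,r2:-4,r3:1,r4:Mul2,r5:2
  c8: stall  regs: r0:6,r1:Mul1,r2:-4,r3:1,r4:Mul2,r5:2
  c9: stall  regs: r0:6,r1:Mul1,r2:-4,r3:1,r4:Mul2,r5:2
  c10: CDB Mul2=36; issue MUL r1<-Mul2  regs: r0:6,r1:Mul2,r2:-4,r3:1,r4:36,r5:2
  c11: stall  regs: r0:6,r1:Mul2,r2:-4,r3:1,r4:36,r5:2
  c12: CDB Mul1=-24; issue MUL r1<-Mul1  regs: r0:6,r1:Mul1,r2:-4,r3:1,r4:36,r5:2
  c13: stall  regs: r0:6,r1:Mul1,r2:-4,r3:1,r4:36,r5:2
  c14: stall  regs: r0:6,r1:Mul1,r2:-4,r3:1,r4:36,r5:2
  c15: CDB Mul2=36; issue MUL r0<-Mul2  regs: r0:Mul2,r1:Mul1,r2:-4,r3:1,r4:36,r5:2
  c16: -  regs: r0:Mul2,r1:Mul1,r2:-4,r3:1,r4:36,r5:2
  c17: CDB Mul1=-4  regs: r0:Mul2,r1:-4,r2:-4,r3:1,r4:36,r5:2
  c18: -  regs: r0:Mul2,r1:-4,r2:-4,r3:1,r4:36,r5:2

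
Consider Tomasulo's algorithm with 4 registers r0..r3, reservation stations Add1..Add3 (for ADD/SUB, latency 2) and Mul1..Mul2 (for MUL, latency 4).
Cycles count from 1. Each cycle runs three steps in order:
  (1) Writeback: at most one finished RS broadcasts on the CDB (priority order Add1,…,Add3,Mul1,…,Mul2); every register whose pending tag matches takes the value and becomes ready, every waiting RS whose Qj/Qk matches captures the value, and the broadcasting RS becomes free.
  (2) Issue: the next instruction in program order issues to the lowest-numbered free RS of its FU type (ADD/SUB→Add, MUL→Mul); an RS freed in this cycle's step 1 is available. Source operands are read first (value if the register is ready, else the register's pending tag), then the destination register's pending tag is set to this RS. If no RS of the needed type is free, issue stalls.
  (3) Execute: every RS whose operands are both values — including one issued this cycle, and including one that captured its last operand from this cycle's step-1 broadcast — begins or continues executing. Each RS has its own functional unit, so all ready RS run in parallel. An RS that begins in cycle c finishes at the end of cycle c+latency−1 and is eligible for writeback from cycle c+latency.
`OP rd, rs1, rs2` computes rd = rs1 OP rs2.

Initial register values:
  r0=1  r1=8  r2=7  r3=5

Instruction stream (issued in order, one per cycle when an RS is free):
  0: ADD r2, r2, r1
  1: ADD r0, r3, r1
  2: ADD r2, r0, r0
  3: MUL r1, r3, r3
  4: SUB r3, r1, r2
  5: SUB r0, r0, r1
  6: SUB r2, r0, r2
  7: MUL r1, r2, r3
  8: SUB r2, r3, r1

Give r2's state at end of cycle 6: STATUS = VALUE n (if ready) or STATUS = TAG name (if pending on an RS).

STATUS = VALUE 26

c1: issue ADD r2<-Add1 | r0:1,r1:8,r2:Add1,r3:5
c2: issue ADD r0<-Add2 | r0:Add2,r1:8,r2:Add1,r3:5
c3: CDB Add1=15; issue ADD r2<-Add1 | r0:Add2,r1:8,r2:Add1,r3:5
c4: CDB Add2=13; issue MUL r1<-Mul1 | r0:13,r1:Mul1,r2:Add1,r3:5
c5: issue SUB r3<-Add2 | r0:13,r1:Mul1,r2:Add1,r3:Add2
c6: CDB Add1=26; issue SUB r0<-Add1 | r0:Add1,r1:Mul1,r2:26,r3:Add2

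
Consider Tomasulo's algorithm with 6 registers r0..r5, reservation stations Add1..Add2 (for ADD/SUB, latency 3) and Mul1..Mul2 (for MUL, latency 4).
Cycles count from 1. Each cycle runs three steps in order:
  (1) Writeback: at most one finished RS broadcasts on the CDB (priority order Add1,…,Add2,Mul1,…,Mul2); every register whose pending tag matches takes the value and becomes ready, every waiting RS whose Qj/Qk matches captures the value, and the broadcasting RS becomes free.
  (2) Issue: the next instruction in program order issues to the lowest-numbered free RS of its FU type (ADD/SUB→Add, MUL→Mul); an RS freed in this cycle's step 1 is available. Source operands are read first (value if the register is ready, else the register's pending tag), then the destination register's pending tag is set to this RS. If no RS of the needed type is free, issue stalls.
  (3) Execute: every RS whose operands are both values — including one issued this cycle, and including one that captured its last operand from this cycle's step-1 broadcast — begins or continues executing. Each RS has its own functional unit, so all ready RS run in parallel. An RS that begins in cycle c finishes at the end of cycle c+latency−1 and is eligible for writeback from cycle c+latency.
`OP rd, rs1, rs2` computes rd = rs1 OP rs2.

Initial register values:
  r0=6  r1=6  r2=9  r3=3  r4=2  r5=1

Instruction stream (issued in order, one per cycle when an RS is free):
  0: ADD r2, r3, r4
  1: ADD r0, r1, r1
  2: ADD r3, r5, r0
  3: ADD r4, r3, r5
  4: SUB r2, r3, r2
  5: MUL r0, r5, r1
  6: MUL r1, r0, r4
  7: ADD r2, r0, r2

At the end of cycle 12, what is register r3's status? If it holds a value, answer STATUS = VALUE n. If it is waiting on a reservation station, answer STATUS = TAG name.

STATUS = VALUE 13

cycle 1: issue ADD r2<-Add1 // r0:6,r1:6,r2:Add1,r3:3,r4:2,r5:1
cycle 2: issue ADD r0<-Add2 // r0:Add2,r1:6,r2:Add1,r3:3,r4:2,r5:1
cycle 3: stall // r0:Add2,r1:6,r2:Add1,r3:3,r4:2,r5:1
cycle 4: CDB Add1=5; issue ADD r3<-Add1 // r0:Add2,r1:6,r2:5,r3:Add1,r4:2,r5:1
cycle 5: CDB Add2=12; issue ADD r4<-Add2 // r0:12,r1:6,r2:5,r3:Add1,r4:Add2,r5:1
cycle 6: stall // r0:12,r1:6,r2:5,r3:Add1,r4:Add2,r5:1
cycle 7: stall // r0:12,r1:6,r2:5,r3:Add1,r4:Add2,r5:1
cycle 8: CDB Add1=13; issue SUB r2<-Add1 // r0:12,r1:6,r2:Add1,r3:13,r4:Add2,r5:1
cycle 9: issue MUL r0<-Mul1 // r0:Mul1,r1:6,r2:Add1,r3:13,r4:Add2,r5:1
cycle 10: issue MUL r1<-Mul2 // r0:Mul1,r1:Mul2,r2:Add1,r3:13,r4:Add2,r5:1
cycle 11: CDB Add1=8; issue ADD r2<-Add1 // r0:Mul1,r1:Mul2,r2:Add1,r3:13,r4:Add2,r5:1
cycle 12: CDB Add2=14 // r0:Mul1,r1:Mul2,r2:Add1,r3:13,r4:14,r5:1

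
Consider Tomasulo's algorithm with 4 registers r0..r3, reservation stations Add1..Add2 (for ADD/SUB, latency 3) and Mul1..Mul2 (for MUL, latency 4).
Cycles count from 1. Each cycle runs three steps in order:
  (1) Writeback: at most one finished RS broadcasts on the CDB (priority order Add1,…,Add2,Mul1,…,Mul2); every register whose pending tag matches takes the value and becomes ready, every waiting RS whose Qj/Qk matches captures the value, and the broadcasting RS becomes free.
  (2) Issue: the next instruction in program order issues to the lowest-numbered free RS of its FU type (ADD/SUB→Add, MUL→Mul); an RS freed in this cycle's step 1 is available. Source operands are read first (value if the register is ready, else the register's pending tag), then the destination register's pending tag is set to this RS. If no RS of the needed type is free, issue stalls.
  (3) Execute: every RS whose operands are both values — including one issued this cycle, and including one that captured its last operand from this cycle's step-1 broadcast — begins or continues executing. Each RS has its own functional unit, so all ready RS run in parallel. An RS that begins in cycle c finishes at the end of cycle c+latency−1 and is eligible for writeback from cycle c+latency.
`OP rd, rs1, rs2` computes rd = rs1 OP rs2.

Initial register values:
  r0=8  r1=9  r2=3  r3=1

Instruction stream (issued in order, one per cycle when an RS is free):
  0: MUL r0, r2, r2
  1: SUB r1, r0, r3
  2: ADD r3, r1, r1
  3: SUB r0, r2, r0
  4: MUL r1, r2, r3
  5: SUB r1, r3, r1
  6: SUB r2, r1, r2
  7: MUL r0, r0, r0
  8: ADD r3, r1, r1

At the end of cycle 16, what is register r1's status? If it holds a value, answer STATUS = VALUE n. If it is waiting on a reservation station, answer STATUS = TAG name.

STATUS = TAG Add1

  c1: issue MUL r0<-Mul1  regs: r0:Mul1,r1:9,r2:3,r3:1
  c2: issue SUB r1<-Add1  regs: r0:Mul1,r1:Add1,r2:3,r3:1
  c3: issue ADD r3<-Add2  regs: r0:Mul1,r1:Add1,r2:3,r3:Add2
  c4: stall  regs: r0:Mul1,r1:Add1,r2:3,r3:Add2
  c5: CDB Mul1=9; stall  regs: r0:9,r1:Add1,r2:3,r3:Add2
  c6: stall  regs: r0:9,r1:Add1,r2:3,r3:Add2
  c7: stall  regs: r0:9,r1:Add1,r2:3,r3:Add2
  c8: CDB Add1=8; issue SUB r0<-Add1  regs: r0:Add1,r1:8,r2:3,r3:Add2
  c9: issue MUL r1<-Mul1  regs: r0:Add1,r1:Mul1,r2:3,r3:Add2
  c10: stall  regs: r0:Add1,r1:Mul1,r2:3,r3:Add2
  c11: CDB Add1=-6; issue SUB r1<-Add1  regs: r0:-6,r1:Add1,r2:3,r3:Add2
  c12: CDB Add2=16; issue SUB r2<-Add2  regs: r0:-6,r1:Add1,r2:Add2,r3:16
  c13: issue MUL r0<-Mul2  regs: r0:Mul2,r1:Add1,r2:Add2,r3:16
  c14: stall  regs: r0:Mul2,r1:Add1,r2:Add2,r3:16
  c15: stall  regs: r0:Mul2,r1:Add1,r2:Add2,r3:16
  c16: CDB Mul1=48; stall  regs: r0:Mul2,r1:Add1,r2:Add2,r3:16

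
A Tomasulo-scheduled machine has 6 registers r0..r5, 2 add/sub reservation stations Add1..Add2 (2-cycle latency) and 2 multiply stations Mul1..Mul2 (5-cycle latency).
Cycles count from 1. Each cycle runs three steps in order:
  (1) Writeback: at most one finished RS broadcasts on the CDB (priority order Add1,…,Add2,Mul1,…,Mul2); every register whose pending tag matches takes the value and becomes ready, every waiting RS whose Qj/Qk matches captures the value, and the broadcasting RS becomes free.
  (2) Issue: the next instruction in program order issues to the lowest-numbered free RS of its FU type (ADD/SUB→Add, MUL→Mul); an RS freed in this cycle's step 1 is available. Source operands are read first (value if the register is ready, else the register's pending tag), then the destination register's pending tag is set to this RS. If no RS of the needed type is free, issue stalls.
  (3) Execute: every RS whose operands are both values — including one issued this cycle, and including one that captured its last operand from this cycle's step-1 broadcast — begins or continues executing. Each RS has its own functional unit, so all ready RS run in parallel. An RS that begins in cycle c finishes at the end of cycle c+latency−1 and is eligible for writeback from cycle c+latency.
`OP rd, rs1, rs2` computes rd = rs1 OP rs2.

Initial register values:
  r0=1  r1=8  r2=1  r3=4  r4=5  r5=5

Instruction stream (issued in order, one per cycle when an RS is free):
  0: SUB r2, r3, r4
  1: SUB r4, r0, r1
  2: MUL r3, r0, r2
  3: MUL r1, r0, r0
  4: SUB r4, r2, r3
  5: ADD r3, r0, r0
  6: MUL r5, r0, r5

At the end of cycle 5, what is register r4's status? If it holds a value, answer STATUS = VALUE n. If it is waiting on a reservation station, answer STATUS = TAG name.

cycle 1: issue SUB r2<-Add1 // r0:1,r1:8,r2:Add1,r3:4,r4:5,r5:5
cycle 2: issue SUB r4<-Add2 // r0:1,r1:8,r2:Add1,r3:4,r4:Add2,r5:5
cycle 3: CDB Add1=-1; issue MUL r3<-Mul1 // r0:1,r1:8,r2:-1,r3:Mul1,r4:Add2,r5:5
cycle 4: CDB Add2=-7; issue MUL r1<-Mul2 // r0:1,r1:Mul2,r2:-1,r3:Mul1,r4:-7,r5:5
cycle 5: issue SUB r4<-Add1 // r0:1,r1:Mul2,r2:-1,r3:Mul1,r4:Add1,r5:5

STATUS = TAG Add1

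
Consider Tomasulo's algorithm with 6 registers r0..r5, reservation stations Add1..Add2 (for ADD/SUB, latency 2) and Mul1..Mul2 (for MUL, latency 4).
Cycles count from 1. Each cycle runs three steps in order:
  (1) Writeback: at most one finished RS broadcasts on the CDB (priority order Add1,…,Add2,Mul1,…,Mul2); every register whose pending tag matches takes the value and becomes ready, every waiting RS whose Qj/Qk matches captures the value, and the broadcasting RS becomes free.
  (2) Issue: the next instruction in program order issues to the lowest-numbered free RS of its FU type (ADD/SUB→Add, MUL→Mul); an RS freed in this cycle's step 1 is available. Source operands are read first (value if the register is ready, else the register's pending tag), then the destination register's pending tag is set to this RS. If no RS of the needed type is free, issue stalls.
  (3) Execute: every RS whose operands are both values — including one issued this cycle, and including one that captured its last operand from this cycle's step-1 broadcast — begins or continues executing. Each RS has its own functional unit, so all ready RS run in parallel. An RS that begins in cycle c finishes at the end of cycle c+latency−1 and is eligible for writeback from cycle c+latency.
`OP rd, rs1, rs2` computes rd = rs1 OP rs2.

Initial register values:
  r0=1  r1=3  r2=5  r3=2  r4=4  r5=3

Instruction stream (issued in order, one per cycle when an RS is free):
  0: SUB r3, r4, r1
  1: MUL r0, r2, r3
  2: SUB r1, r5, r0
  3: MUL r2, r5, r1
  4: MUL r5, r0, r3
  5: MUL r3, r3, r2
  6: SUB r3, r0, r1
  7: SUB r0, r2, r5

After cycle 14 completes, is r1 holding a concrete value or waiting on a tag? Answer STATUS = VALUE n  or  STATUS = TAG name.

  c1: issue SUB r3<-Add1  regs: r0:1,r1:3,r2:5,r3:Add1,r4:4,r5:3
  c2: issue MUL r0<-Mul1  regs: r0:Mul1,r1:3,r2:5,r3:Add1,r4:4,r5:3
  c3: CDB Add1=1; issue SUB r1<-Add1  regs: r0:Mul1,r1:Add1,r2:5,r3:1,r4:4,r5:3
  c4: issue MUL r2<-Mul2  regs: r0:Mul1,r1:Add1,r2:Mul2,r3:1,r4:4,r5:3
  c5: stall  regs: r0:Mul1,r1:Add1,r2:Mul2,r3:1,r4:4,r5:3
  c6: stall  regs: r0:Mul1,r1:Add1,r2:Mul2,r3:1,r4:4,r5:3
  c7: CDB Mul1=5; issue MUL r5<-Mul1  regs: r0:5,r1:Add1,r2:Mul2,r3:1,r4:4,r5:Mul1
  c8: stall  regs: r0:5,r1:Add1,r2:Mul2,r3:1,r4:4,r5:Mul1
  c9: CDB Add1=-2; stall  regs: r0:5,r1:-2,r2:Mul2,r3:1,r4:4,r5:Mul1
  c10: stall  regs: r0:5,r1:-2,r2:Mul2,r3:1,r4:4,r5:Mul1
  c11: CDB Mul1=5; issue MUL r3<-Mul1  regs: r0:5,r1:-2,r2:Mul2,r3:Mul1,r4:4,r5:5
  c12: issue SUB r3<-Add1  regs: r0:5,r1:-2,r2:Mul2,r3:Add1,r4:4,r5:5
  c13: CDB Mul2=-6; issue SUB r0<-Add2  regs: r0:Add2,r1:-2,r2:-6,r3:Add1,r4:4,r5:5
  c14: CDB Add1=7  regs: r0:Add2,r1:-2,r2:-6,r3:7,r4:4,r5:5

STATUS = VALUE -2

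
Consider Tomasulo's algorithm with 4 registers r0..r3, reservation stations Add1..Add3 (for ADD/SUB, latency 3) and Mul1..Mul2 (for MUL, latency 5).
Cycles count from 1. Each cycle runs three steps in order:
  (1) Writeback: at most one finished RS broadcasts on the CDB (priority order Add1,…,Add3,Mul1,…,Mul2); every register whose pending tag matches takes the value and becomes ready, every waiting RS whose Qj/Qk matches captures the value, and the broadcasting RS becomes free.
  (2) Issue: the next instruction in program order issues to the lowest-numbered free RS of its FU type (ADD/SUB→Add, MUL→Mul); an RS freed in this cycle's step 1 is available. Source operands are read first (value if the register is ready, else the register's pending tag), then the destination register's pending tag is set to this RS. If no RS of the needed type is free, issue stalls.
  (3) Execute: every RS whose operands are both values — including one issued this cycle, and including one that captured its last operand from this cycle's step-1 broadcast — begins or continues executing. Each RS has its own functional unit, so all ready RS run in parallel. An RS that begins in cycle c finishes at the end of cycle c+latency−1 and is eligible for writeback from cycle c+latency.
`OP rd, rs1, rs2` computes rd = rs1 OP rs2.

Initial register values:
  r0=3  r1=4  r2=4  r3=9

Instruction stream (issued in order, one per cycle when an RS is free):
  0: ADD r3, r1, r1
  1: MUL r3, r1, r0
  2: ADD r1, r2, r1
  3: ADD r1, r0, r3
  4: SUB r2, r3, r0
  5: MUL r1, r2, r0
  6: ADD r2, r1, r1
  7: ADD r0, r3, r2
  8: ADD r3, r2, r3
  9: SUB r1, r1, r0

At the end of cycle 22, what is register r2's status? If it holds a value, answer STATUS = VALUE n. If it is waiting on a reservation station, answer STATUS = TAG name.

STATUS = VALUE 54

c1: issue ADD r3<-Add1 | r0:3,r1:4,r2:4,r3:Add1
c2: issue MUL r3<-Mul1 | r0:3,r1:4,r2:4,r3:Mul1
c3: issue ADD r1<-Add2 | r0:3,r1:Add2,r2:4,r3:Mul1
c4: CDB Add1=8; issue ADD r1<-Add1 | r0:3,r1:Add1,r2:4,r3:Mul1
c5: issue SUB r2<-Add3 | r0:3,r1:Add1,r2:Add3,r3:Mul1
c6: CDB Add2=8; issue MUL r1<-Mul2 | r0:3,r1:Mul2,r2:Add3,r3:Mul1
c7: CDB Mul1=12; issue ADD r2<-Add2 | r0:3,r1:Mul2,r2:Add2,r3:12
c8: stall | r0:3,r1:Mul2,r2:Add2,r3:12
c9: stall | r0:3,r1:Mul2,r2:Add2,r3:12
c10: CDB Add1=15; issue ADD r0<-Add1 | r0:Add1,r1:Mul2,r2:Add2,r3:12
c11: CDB Add3=9; issue ADD r3<-Add3 | r0:Add1,r1:Mul2,r2:Add2,r3:Add3
c12: stall | r0:Add1,r1:Mul2,r2:Add2,r3:Add3
c13: stall | r0:Add1,r1:Mul2,r2:Add2,r3:Add3
c14: stall | r0:Add1,r1:Mul2,r2:Add2,r3:Add3
c15: stall | r0:Add1,r1:Mul2,r2:Add2,r3:Add3
c16: CDB Mul2=27; stall | r0:Add1,r1:27,r2:Add2,r3:Add3
c17: stall | r0:Add1,r1:27,r2:Add2,r3:Add3
c18: stall | r0:Add1,r1:27,r2:Add2,r3:Add3
c19: CDB Add2=54; issue SUB r1<-Add2 | r0:Add1,r1:Add2,r2:54,r3:Add3
c20: - | r0:Add1,r1:Add2,r2:54,r3:Add3
c21: - | r0:Add1,r1:Add2,r2:54,r3:Add3
c22: CDB Add1=66 | r0:66,r1:Add2,r2:54,r3:Add3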